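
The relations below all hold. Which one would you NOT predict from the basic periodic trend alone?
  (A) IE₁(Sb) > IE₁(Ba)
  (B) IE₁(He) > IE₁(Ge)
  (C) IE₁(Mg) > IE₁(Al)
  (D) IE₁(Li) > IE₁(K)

(C)

The general trend: first ionisation energy increases across a period and decreases down a group.
(A) Sb (period 5, group 15) vs Ba (period 6, group 2): the stated order agrees with the simple trend.
(B) He (period 1, group 18) vs Ge (period 4, group 14): the stated order agrees with the simple trend.
(C) Mg (period 3, group 2) vs Al (period 3, group 13): the stated order contradicts the simple trend.
(D) Li (period 2, group 1) vs K (period 4, group 1): the stated order agrees with the simple trend.
The exception is (C): Al's single 3p electron is easier to remove than one from Mg's filled 3s².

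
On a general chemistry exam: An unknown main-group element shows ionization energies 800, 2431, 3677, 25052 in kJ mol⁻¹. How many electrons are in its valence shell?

Look for the largest jump between consecutive ionization energies: IE4/IE3 ≈ 6.8, far larger than any earlier ratio.
That jump marks the point where a core electron is being removed. So the atom has 3 valence electrons.

3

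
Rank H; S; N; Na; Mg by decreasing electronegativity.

N > S > H > Mg > Na

H is in period 1, group 1; N is in period 2, group 15; Na is in period 3, group 1; Mg is in period 3, group 2; S is in period 3, group 16.
Smaller atoms with higher effective nuclear charge are more electronegative.
Neither a single period nor a single group — weigh both effects.
Mg > Na: Mg lies to the right of Na in period 3, so the across-period effect alone puts Mg higher.
H > Mg: period and group pull opposite ways; the down-group shift dominates (2.20 vs 1.31).
S > H: the two effects oppose for this pair; the across-period effect wins (2.58 vs 2.20).
N > S: period and group pull opposite ways; the down-group shift dominates (3.04 vs 2.58).
Approximate values (Pauling): H 2.20, N 3.04, Na 0.93, Mg 1.31, S 2.58.
So from highest to lowest: N > S > H > Mg > Na.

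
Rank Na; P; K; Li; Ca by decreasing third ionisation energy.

Li > Na > Ca > K > P

Consider each +2 ion: Na²⁺ is already 1 electron into the core; P²⁺ still has 3 valence electrons; K²⁺ is already 1 electron into the core; Li²⁺ is already 1 electron into the core; Ca²⁺ is the bare [Ar] core.
Breaking into a closed-shell core is much more expensive than removing a leftover valence electron — K, Ca, Na and Li have the largest IE_3 here.
Tabulated IE_3 (kJ/mol): Na 6910, P 2914, K 4420, Li 11815, Ca 4912.
Overall IE_3 order: P < K < Ca < Na < Li.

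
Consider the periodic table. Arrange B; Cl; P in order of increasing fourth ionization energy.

P < Cl < B

The fourth ionization energy removes an electron from the +3 ion. For each element: B³⁺ is the bare [He] core; Cl³⁺ still has 4 valence electrons; P³⁺ still has 2 valence electrons.
Pulling an electron out of a noble-gas core costs far more than removing a remaining valence electron, so B sits at the high end of IE_4.
Valence configurations: Cl³⁺ [Ne]3s²3p², P³⁺ [Ne]3s².
Tabulated IE_4 (kJ/mol): B 25026, Cl 5159, P 4964.
So the fourth ionization energies run P < Cl < B.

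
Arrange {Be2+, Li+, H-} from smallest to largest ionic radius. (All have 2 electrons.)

Be2+, Li+, H-

All of these have 2 electrons, so size is governed by nuclear charge alone: the more protons, the stronger the pull on the same electron cloud, and the smaller the ion.
Nuclear charges: Be2+ (Z=4), Li+ (Z=3), H- (Z=1).
Smallest to largest: Be2+ < Li+ < H-.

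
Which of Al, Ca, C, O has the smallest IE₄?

IE_4 is the cost of taking one more electron from the +3 cation: Al³⁺ is the bare [Ne] core; Ca³⁺ is already 1 electron into the core; C³⁺ still has 1 valence electron; O³⁺ still has 3 valence electrons.
Usually core removal costs more than valence removal, but here the competition is close: a tightly held n=2 valence electron can cost more to remove than an n=3 core electron, so the actual values have to decide it.
Valence configurations: C³⁺ [He]2s¹, O³⁺ [He]2s²2p¹.
Tabulated IE_4 (kJ/mol): Al 11577, Ca 6491, C 6223, O 7469.
Overall IE_4 order: C < Ca < O < Al.

C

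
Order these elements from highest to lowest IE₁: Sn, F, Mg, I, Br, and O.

F > O > Br > I > Mg > Sn

First ionization energy rises across a period (greater Z_eff holds electrons more tightly) and falls down a group (valence electrons are farther from the nucleus).
Here both period and group differ, so the two effects have to be weighed against each other.
Mg > Sn: the two effects oppose for this pair; the down-group effect wins (738 vs 709 kJ/mol).
I > Mg: the two effects oppose for this pair; the across-period effect wins (1008 vs 738 kJ/mol).
Br > I: they share group 17; the group trend gives Br the larger value.
O > Br: the two effects oppose for this pair; the down-group effect wins (1314 vs 1140 kJ/mol).
F > O: F lies to the right of O in period 2, so the across-period effect alone puts F higher.
For reference (kJ/mol): O 1314, F 1681, Mg 738, Br 1140, Sn 709, I 1008.
So from highest to lowest: F > O > Br > I > Mg > Sn.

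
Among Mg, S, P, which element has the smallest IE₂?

Mg

IE_2 is the cost of taking one more electron from the +1 cation: Mg⁺ still has 1 valence electron; S⁺ still has 5 valence electrons; P⁺ still has 4 valence electrons.
All are still removing valence electrons, so compare the +1 ions as you would atoms: IE_2 generally rises across a period (higher Z_eff) and falls down a group (larger shell), subject to the usual subshell exceptions.
Valence configurations: Mg⁺ [Ne]3s¹, S⁺ [Ne]3s²3p³, P⁺ [Ne]3s²3p².
Approximate IE_2 values (kJ/mol): Mg 1451, S 2252, P 1907.
Hence IE_2: Mg < P < S.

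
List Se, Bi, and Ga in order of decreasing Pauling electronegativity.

Ga is in period 4, group 13; Se is in period 4, group 16; Bi is in period 6, group 15.
Atoms toward the upper right of the periodic table pull bonding electrons most strongly.
These span different periods and groups, so the two trends combine.
Bi > Ga: period and group pull opposite ways; the across-period shift dominates (2.02 vs 1.81).
Se > Bi: relative to Bi, both the across-period and down-group shifts push Se's electronegativity up.
Approximate values (Pauling): Ga 1.81, Se 2.55, Bi 2.02.
So from highest to lowest: Se > Bi > Ga.

Se > Bi > Ga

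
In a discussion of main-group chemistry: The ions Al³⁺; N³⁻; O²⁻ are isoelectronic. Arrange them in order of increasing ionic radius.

Al³⁺ < O²⁻ < N³⁻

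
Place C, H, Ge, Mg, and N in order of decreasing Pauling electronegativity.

N, C, H, Ge, Mg

H is in period 1, group 1; C is in period 2, group 14; N is in period 2, group 15; Mg is in period 3, group 2; Ge is in period 4, group 14.
EN rises left→right (higher Z_eff, smaller atoms) and falls top→bottom (larger, more shielded atoms).
Here both period and group differ, so the two effects have to be weighed against each other.
Ge > Mg: period and group pull opposite ways; the across-period shift dominates (2.01 vs 1.31).
H > Ge: period and group pull opposite ways; the down-group shift dominates (2.20 vs 2.01).
C > H: period and group pull opposite ways; the across-period shift dominates (2.55 vs 2.20).
N > C: N lies to the right of C in period 2, so the across-period effect alone puts N higher.
Tabulated electronegativity (Pauling): H 2.20, C 2.55, N 3.04, Mg 1.31, Ge 2.01.
So from highest to lowest: N > C > H > Ge > Mg.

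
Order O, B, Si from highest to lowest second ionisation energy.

O, B, Si

After 1 electron has been removed, what remains? O⁺ still has 5 valence electrons; B⁺ still has 2 valence electrons; Si⁺ still has 3 valence electrons.
All are still removing valence electrons, so compare the +1 ions as you would atoms: IE_2 generally rises across a period (higher Z_eff) and falls down a group (larger shell), subject to the usual subshell exceptions.
Valence configurations: O⁺ [He]2s²2p³, B⁺ [He]2s², Si⁺ [Ne]3s²3p¹.
Approximate IE_2 values (kJ/mol): O 3388, B 2427, Si 1577.
Overall IE_2 order: Si < B < O.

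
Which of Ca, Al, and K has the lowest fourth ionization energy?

After 3 electrons have been removed, what remains? Ca³⁺ is already 1 electron into the core; Al³⁺ is the bare [Ne] core; K³⁺ is already 2 electrons into the core.
All of these are removing an electron from a noble-gas core or deeper; the smaller core (lower principal quantum number) is held far more tightly, and within a period the higher nuclear charge binds the same core more tightly.
The numbers (kJ/mol): Ca 6491, Al 11577, K 5877.
Hence IE_4: K < Ca < Al.

K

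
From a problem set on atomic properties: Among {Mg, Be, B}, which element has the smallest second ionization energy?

IE_2 is the cost of taking one more electron from the +1 cation: Mg⁺ still has 1 valence electron; Be⁺ still has 1 valence electron; B⁺ still has 2 valence electrons.
All are still removing valence electrons, so compare the +1 ions as you would atoms: IE_2 generally rises across a period (higher Z_eff) and falls down a group (larger shell), subject to the usual subshell exceptions.
Valence configurations: Mg⁺ [Ne]3s¹, Be⁺ [He]2s¹, B⁺ [He]2s².
The numbers (kJ/mol): Mg 1451, Be 1757, B 2427.
Overall IE_2 order: Mg < Be < B.

Mg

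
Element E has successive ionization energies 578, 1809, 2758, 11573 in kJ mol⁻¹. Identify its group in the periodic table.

Look for the largest jump between consecutive ionization energies: IE4/IE3 ≈ 4.2, far larger than any earlier ratio.
That jump marks the point where a core electron is being removed. So the atom has 3 valence electrons.
A main-group element with 3 valence electrons is in group 13.

Group 13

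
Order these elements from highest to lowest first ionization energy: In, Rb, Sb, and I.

I > Sb > In > Rb

Removing the outermost electron gets harder across a period and easier down a group.
All lie in period 5, so first ionization energy increases left to right.
So from highest to lowest: I > Sb > In > Rb.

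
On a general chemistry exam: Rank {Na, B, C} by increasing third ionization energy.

The third ionization energy removes an electron from the +2 ion. For each element: Na²⁺ is already 1 electron into the core; B²⁺ still has 1 valence electron; C²⁺ still has 2 valence electrons.
Pulling an electron out of a noble-gas core costs far more than removing a remaining valence electron, so Na sits at the high end of IE_3.
Valence configurations: B²⁺ [He]2s¹, C²⁺ [He]2s².
Approximate IE_3 values (kJ/mol): Na 6910, B 3660, C 4620.
Overall IE_3 order: B < C < Na.

B < C < Na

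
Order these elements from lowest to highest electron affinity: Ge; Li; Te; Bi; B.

Li is in period 2, group 1; B is in period 2, group 13; Ge is in period 4, group 14; Te is in period 5, group 16; Bi is in period 6, group 15.
Electron affinity generally becomes more exothermic across a period toward the halogens and less exothermic down a group.
These span different periods and groups, so the two trends combine.
Li > B: this pair runs against the simple trend — see the exception note.
Bi > Li: the two effects oppose for this pair; the across-period effect wins (91 vs 60 kJ/mol).
Ge > Bi: the two effects oppose for this pair; the down-group effect wins (119 vs 91 kJ/mol).
Te > Ge: period and group pull opposite ways; the across-period shift dominates (190 vs 119 kJ/mol).
Note the exception: Li has a higher electron affinity than B, contrary to the simple trend — B's ns²np¹ configuration gives only a small electron affinity — the sparsely filled np subshell binds an added electron weakly.
Approximate values (kJ/mol): Li 60, B 27, Ge 119, Te 190, Bi 91.
So from lowest to highest: B < Li < Bi < Ge < Te.

B, Li, Bi, Ge, Te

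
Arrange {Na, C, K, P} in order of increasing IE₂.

P < C < K < Na

Consider each +1 ion: Na⁺ is the bare [Ne] core; C⁺ still has 3 valence electrons; K⁺ is the bare [Ar] core; P⁺ still has 4 valence electrons.
Pulling an electron out of a noble-gas core costs far more than removing a remaining valence electron, so K and Na sit at the high end of IE_2.
Valence configurations: C⁺ [He]2s²2p¹, P⁺ [Ne]3s²3p².
Tabulated IE_2 (kJ/mol): Na 4562, C 2353, K 3052, P 1907.
So the second ionization energies run P < C < K < Na.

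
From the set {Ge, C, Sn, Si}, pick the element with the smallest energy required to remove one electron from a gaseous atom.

Sn

C is in period 2, group 14; Si is in period 3, group 14; Ge is in period 4, group 14; Sn is in period 5, group 14.
First ionization energy rises across a period (greater Z_eff holds electrons more tightly) and falls down a group (valence electrons are farther from the nucleus).
All are in group 14, so first ionization energy increases up the group.
The smallest energy required to remove one electron from a gaseous atom among these belongs to Sn.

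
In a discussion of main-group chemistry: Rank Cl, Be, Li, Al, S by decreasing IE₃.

Be, Li, Cl, S, Al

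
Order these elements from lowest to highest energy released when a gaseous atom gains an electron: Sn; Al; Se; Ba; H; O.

Ba < Al < H < Sn < O < Se

H is in period 1, group 1; O is in period 2, group 16; Al is in period 3, group 13; Se is in period 4, group 16; Sn is in period 5, group 14; Ba is in period 6, group 2.
Electron affinity generally becomes more exothermic across a period toward the halogens and less exothermic down a group.
These span different periods and groups, so the two trends combine.
Al > Ba: relative to Ba, both the across-period and down-group shifts push Al's electron affinity up.
H > Al: period and group pull opposite ways; the down-group shift dominates (73 vs 42 kJ/mol).
Sn > H: the two effects oppose for this pair; the across-period effect wins (107 vs 73 kJ/mol).
O > Sn: both effects reinforce here, so O is clearly the higher of the two.
Se > O: this pair runs against the simple trend — see the exception note.
Note the exception: Se has a higher electron affinity than O, contrary to the simple trend — O's compact 2p subshell gives strong electron–electron repulsion on the added electron.
Tabulated electron affinity (kJ/mol): H 73, O 141, Al 42, Se 195, Sn 107, Ba 14.
So from lowest to highest: Ba < Al < H < Sn < O < Se.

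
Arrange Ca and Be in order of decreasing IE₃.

Be > Ca

The third ionization energy removes an electron from the +2 ion. For each element: Ca²⁺ is the bare [Ar] core; Be²⁺ is the bare [He] core.
All of these are removing an electron from a noble-gas core or deeper; the smaller core (lower principal quantum number) is held far more tightly, and within a period the higher nuclear charge binds the same core more tightly.
The numbers (kJ/mol): Ca 4912, Be 14849.
Hence IE_3: Ca < Be.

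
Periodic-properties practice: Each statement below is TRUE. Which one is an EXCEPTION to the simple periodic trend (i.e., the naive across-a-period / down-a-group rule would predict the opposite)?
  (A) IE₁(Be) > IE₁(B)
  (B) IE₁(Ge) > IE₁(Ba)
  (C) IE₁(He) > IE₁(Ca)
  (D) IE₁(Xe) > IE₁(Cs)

(A)

The general trend: first ionisation energy increases across a period and decreases down a group.
(A) Be (period 2, group 2) vs B (period 2, group 13): the stated order contradicts the simple trend.
(B) Ge (period 4, group 14) vs Ba (period 6, group 2): the stated order agrees with the simple trend.
(C) He (period 1, group 18) vs Ca (period 4, group 2): the stated order agrees with the simple trend.
(D) Xe (period 5, group 18) vs Cs (period 6, group 1): the stated order agrees with the simple trend.
The exception is (A): removing B's lone 2p electron is easier than breaking Be's filled 2s².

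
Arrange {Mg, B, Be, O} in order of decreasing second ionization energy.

Consider each +1 ion: Mg⁺ still has 1 valence electron; B⁺ still has 2 valence electrons; Be⁺ still has 1 valence electron; O⁺ still has 5 valence electrons.
All are still removing valence electrons, so compare the +1 ions as you would atoms: IE_2 generally rises across a period (higher Z_eff) and falls down a group (larger shell), subject to the usual subshell exceptions.
Valence configurations: Mg⁺ [Ne]3s¹, B⁺ [He]2s², Be⁺ [He]2s¹, O⁺ [He]2s²2p³.
Tabulated IE_2 (kJ/mol): Mg 1451, B 2427, Be 1757, O 3388.
Putting it together, IE_2: Mg < Be < B < O.

O, B, Be, Mg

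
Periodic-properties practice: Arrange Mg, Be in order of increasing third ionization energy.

Consider each +2 ion: Mg²⁺ is the bare [Ne] core; Be²⁺ is the bare [He] core.
All of these are removing an electron from a noble-gas core or deeper; the smaller core (lower principal quantum number) is held far more tightly, and within a period the higher nuclear charge binds the same core more tightly.
Tabulated IE_3 (kJ/mol): Mg 7733, Be 14849.
Putting it together, IE_3: Mg < Be.

Mg < Be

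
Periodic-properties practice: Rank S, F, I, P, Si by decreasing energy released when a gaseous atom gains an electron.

Atoms with high Z_eff and room in the valence shell (especially the halogens) have the most exothermic electron affinities.
Here both period and group differ, so the two effects have to be weighed against each other.
Si > P: this pair runs against the simple trend — see the exception note.
S > Si: S lies to the right of Si in period 3, so the across-period effect alone puts S higher.
I > S: period and group pull opposite ways; the across-period shift dominates (295 vs 200 kJ/mol).
F > I: F sits above I in group 17, so the down-group effect alone puts F higher.
Note the exception: Si has a higher electron affinity than P, contrary to the simple trend — adding an electron to P's half-filled 3p³ is unfavourable, so Si (3p²) has the more exothermic EA.
Approximate values (kJ/mol): F 328, Si 134, P 72, S 200, I 295.
So from highest to lowest: F > I > S > Si > P.

F, I, S, Si, P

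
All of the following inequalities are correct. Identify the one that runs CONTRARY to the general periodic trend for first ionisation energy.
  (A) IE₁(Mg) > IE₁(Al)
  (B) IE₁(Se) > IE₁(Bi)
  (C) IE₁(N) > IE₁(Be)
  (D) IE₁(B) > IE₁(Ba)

(A)

The general trend: first ionisation energy increases across a period and decreases down a group.
(A) Mg (period 3, group 2) vs Al (period 3, group 13): the stated order contradicts the simple trend.
(B) Se (period 4, group 16) vs Bi (period 6, group 15): the stated order agrees with the simple trend.
(C) N (period 2, group 15) vs Be (period 2, group 2): the stated order agrees with the simple trend.
(D) B (period 2, group 13) vs Ba (period 6, group 2): the stated order agrees with the simple trend.
The exception is (A): Al's single 3p electron is easier to remove than one from Mg's filled 3s².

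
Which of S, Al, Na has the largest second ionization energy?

Na

After 1 electron has been removed, what remains? S⁺ still has 5 valence electrons; Al⁺ still has 2 valence electrons; Na⁺ is the bare [Ne] core.
Pulling an electron out of a noble-gas core costs far more than removing a remaining valence electron, so Na sits at the high end of IE_2.
Valence configurations: S⁺ [Ne]3s²3p³, Al⁺ [Ne]3s².
The numbers (kJ/mol): S 2252, Al 1817, Na 4562.
Putting it together, IE_2: Al < S < Na.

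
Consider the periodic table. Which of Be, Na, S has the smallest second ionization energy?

Be

IE_2 is the cost of taking one more electron from the +1 cation: Be⁺ still has 1 valence electron; Na⁺ is the bare [Ne] core; S⁺ still has 5 valence electrons.
Pulling an electron out of a noble-gas core costs far more than removing a remaining valence electron, so Na sits at the high end of IE_2.
Valence configurations: Be⁺ [He]2s¹, S⁺ [Ne]3s²3p³.
Approximate IE_2 values (kJ/mol): Be 1757, Na 4562, S 2252.
So the second ionization energies run Be < S < Na.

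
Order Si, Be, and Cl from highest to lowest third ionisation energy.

Be > Cl > Si

IE_3 is the cost of taking one more electron from the +2 cation: Si²⁺ still has 2 valence electrons; Be²⁺ is the bare [He] core; Cl²⁺ still has 5 valence electrons.
Pulling an electron out of a noble-gas core costs far more than removing a remaining valence electron, so Be sits at the high end of IE_3.
Valence configurations: Si²⁺ [Ne]3s², Cl²⁺ [Ne]3s²3p³.
Tabulated IE_3 (kJ/mol): Si 3232, Be 14849, Cl 3822.
Overall IE_3 order: Si < Cl < Be.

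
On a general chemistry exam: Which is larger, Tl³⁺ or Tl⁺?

Both ions have Z = 81 protons, but Tl³⁺ has lost more electrons, so its remaining electrons feel a larger effective nuclear charge per electron and are pulled in more tightly.
Higher positive charge → smaller ion, so Tl⁺ > Tl³⁺.

Tl⁺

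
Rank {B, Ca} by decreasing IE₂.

B, Ca

IE_2 is the cost of taking one more electron from the +1 cation: B⁺ still has 2 valence electrons; Ca⁺ still has 1 valence electron.
All are still removing valence electrons, so compare the +1 ions as you would atoms: IE_2 generally rises across a period (higher Z_eff) and falls down a group (larger shell), subject to the usual subshell exceptions.
Valence configurations: B⁺ [He]2s², Ca⁺ [Ar]4s¹.
Tabulated IE_2 (kJ/mol): B 2427, Ca 1145.
Putting it together, IE_2: Ca < B.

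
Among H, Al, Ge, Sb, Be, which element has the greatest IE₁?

H

Removing the outermost electron gets harder across a period and easier down a group.
A diagonal step moves right (one effect) and down (the opposite effect) at once.
Ge > Al: period and group pull opposite ways; the across-period shift dominates (762 vs 578 kJ/mol).
Sb > Ge: period and group pull opposite ways; the across-period shift dominates (831 vs 762 kJ/mol).
Be > Sb: the two effects oppose for this pair; the down-group effect wins (900 vs 831 kJ/mol).
H > Be: period and group pull opposite ways; the down-group shift dominates (1312 vs 900 kJ/mol).
For reference (kJ/mol): H 1312, Be 900, Al 578, Ge 762, Sb 831.
The greatest IE₁ among these belongs to H.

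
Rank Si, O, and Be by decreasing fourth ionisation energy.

The fourth ionization energy removes an electron from the +3 ion. For each element: Si³⁺ still has 1 valence electron; O³⁺ still has 3 valence electrons; Be³⁺ is already 1 electron into the core.
Core electrons are held far more tightly than valence electrons, so Be tops the IE_4 order.
Valence configurations: Si³⁺ [Ne]3s¹, O³⁺ [He]2s²2p¹.
The numbers (kJ/mol): Si 4356, O 7469, Be 21007.
Hence IE_4: Si < O < Be.

Be, O, Si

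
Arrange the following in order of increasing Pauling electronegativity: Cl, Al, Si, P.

Al, Si, P, Cl

Al is in period 3, group 13; Si is in period 3, group 14; P is in period 3, group 15; Cl is in period 3, group 17.
Atoms toward the upper right of the periodic table pull bonding electrons most strongly.
All lie in period 3, so electronegativity increases left to right.
So from lowest to highest: Al < Si < P < Cl.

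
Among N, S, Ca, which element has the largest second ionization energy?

The second ionization energy removes an electron from the +1 ion. For each element: N⁺ still has 4 valence electrons; S⁺ still has 5 valence electrons; Ca⁺ still has 1 valence electron.
All are still removing valence electrons, so compare the +1 ions as you would atoms: IE_2 generally rises across a period (higher Z_eff) and falls down a group (larger shell), subject to the usual subshell exceptions.
Valence configurations: N⁺ [He]2s²2p², S⁺ [Ne]3s²3p³, Ca⁺ [Ar]4s¹.
Tabulated IE_2 (kJ/mol): N 2856, S 2252, Ca 1145.
Hence IE_2: Ca < S < N.

N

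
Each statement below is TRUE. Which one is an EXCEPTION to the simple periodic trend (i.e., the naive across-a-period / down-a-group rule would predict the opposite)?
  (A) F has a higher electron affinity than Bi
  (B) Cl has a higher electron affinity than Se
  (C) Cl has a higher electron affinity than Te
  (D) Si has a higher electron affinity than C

(D)

The general trend: electron affinity increases across a period and decreases down a group.
(A) F (period 2, group 17) vs Bi (period 6, group 15): the stated order agrees with the simple trend.
(B) Cl (period 3, group 17) vs Se (period 4, group 16): the stated order agrees with the simple trend.
(C) Cl (period 3, group 17) vs Te (period 5, group 16): the stated order agrees with the simple trend.
(D) Si (period 3, group 14) vs C (period 2, group 14): the stated order contradicts the simple trend.
The exception is (D): Si's larger, more diffuse 3p orbitals accept an added electron slightly more readily than C's compact 2p.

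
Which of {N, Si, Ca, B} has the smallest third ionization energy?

Si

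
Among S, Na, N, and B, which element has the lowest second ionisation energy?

S

Consider each +1 ion: S⁺ still has 5 valence electrons; Na⁺ is the bare [Ne] core; N⁺ still has 4 valence electrons; B⁺ still has 2 valence electrons.
Core electrons are held far more tightly than valence electrons, so Na tops the IE_2 order.
Valence configurations: S⁺ [Ne]3s²3p³, N⁺ [He]2s²2p², B⁺ [He]2s².
The numbers (kJ/mol): S 2252, Na 4562, N 2856, B 2427.
Hence IE_2: S < B < N < Na.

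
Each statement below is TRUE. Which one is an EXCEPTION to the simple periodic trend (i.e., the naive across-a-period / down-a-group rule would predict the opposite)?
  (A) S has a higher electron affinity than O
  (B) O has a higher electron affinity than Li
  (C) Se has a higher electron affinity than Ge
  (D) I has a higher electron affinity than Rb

(A)

The general trend: electron affinity increases across a period and decreases down a group.
(A) S (period 3, group 16) vs O (period 2, group 16): the stated order contradicts the simple trend.
(B) O (period 2, group 16) vs Li (period 2, group 1): the stated order agrees with the simple trend.
(C) Se (period 4, group 16) vs Ge (period 4, group 14): the stated order agrees with the simple trend.
(D) I (period 5, group 17) vs Rb (period 5, group 1): the stated order agrees with the simple trend.
The exception is (A): the compact 2p subshell of O repels the added electron more than S's larger 3p does.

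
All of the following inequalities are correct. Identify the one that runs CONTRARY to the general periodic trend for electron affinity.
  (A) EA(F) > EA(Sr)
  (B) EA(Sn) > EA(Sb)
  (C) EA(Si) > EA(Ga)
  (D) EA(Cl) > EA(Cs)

The general trend: electron affinity increases across a period and decreases down a group.
(A) F (period 2, group 17) vs Sr (period 5, group 2): the stated order agrees with the simple trend.
(B) Sn (period 5, group 14) vs Sb (period 5, group 15): the stated order contradicts the simple trend.
(C) Si (period 3, group 14) vs Ga (period 4, group 13): the stated order agrees with the simple trend.
(D) Cl (period 3, group 17) vs Cs (period 6, group 1): the stated order agrees with the simple trend.
The exception is (B): adding an electron to Sb's half-filled 5p³ is unfavourable, so Sn has the more exothermic EA.

(B)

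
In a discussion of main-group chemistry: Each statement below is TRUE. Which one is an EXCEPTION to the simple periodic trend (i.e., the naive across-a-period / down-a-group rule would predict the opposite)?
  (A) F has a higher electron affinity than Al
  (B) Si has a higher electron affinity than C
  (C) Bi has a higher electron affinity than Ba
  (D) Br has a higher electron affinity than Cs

The general trend: electron affinity increases across a period and decreases down a group.
(A) F (period 2, group 17) vs Al (period 3, group 13): the stated order agrees with the simple trend.
(B) Si (period 3, group 14) vs C (period 2, group 14): the stated order contradicts the simple trend.
(C) Bi (period 6, group 15) vs Ba (period 6, group 2): the stated order agrees with the simple trend.
(D) Br (period 4, group 17) vs Cs (period 6, group 1): the stated order agrees with the simple trend.
The exception is (B): Si's larger, more diffuse 3p orbitals accept an added electron slightly more readily than C's compact 2p.

(B)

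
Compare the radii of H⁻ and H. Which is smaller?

Forming H⁻ adds 1 electron to H. More electron–electron repulsion in the same shell, with unchanged nuclear charge, lets the cloud expand.
An anion is larger than its parent atom: H⁻ > H.

H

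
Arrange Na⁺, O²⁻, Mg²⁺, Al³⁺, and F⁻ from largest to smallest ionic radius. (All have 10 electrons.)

O²⁻ > F⁻ > Na⁺ > Mg²⁺ > Al³⁺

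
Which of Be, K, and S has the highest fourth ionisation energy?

IE_4 is the cost of taking one more electron from the +3 cation: Be³⁺ is already 1 electron into the core; K³⁺ is already 2 electrons into the core; S³⁺ still has 3 valence electrons.
Breaking into a closed-shell core is much more expensive than removing a leftover valence electron — K and Be have the largest IE_4 here.
The numbers (kJ/mol): Be 21007, K 5877, S 4556.
Putting it together, IE_4: S < K < Be.

Be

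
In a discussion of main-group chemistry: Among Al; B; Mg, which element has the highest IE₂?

B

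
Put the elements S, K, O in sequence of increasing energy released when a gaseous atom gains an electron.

K < O < S

O is in period 2, group 16; S is in period 3, group 16; K is in period 4, group 1.
Electron affinity generally becomes more exothermic across a period toward the halogens and less exothermic down a group.
Here both period and group differ, so the two effects have to be weighed against each other.
O > K: both effects reinforce here, so O is clearly the higher of the two.
S > O: this pair runs against the simple trend — see the exception note.
Note the exception: S has a higher electron affinity than O, contrary to the simple trend — the compact 2p subshell of O repels the added electron more than S's larger 3p does.
Tabulated electron affinity (kJ/mol): O 141, S 200, K 48.
So from lowest to highest: K < O < S.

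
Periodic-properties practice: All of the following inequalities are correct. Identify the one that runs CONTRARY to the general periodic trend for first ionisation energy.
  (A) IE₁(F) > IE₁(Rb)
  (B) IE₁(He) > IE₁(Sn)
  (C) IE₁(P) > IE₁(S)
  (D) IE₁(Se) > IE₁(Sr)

The general trend: first ionisation energy increases across a period and decreases down a group.
(A) F (period 2, group 17) vs Rb (period 5, group 1): the stated order agrees with the simple trend.
(B) He (period 1, group 18) vs Sn (period 5, group 14): the stated order agrees with the simple trend.
(C) P (period 3, group 15) vs S (period 3, group 16): the stated order contradicts the simple trend.
(D) Se (period 4, group 16) vs Sr (period 5, group 2): the stated order agrees with the simple trend.
The exception is (C): S (3p⁴) ionizes more easily than half-filled P (3p³) because the paired 3p electron in S is pushed out by e⁻–e⁻ repulsion.

(C)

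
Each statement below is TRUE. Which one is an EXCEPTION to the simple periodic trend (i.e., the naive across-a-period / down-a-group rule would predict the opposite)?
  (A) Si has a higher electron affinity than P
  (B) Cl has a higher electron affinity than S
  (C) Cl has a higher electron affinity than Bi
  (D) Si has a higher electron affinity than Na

The general trend: electron affinity increases across a period and decreases down a group.
(A) Si (period 3, group 14) vs P (period 3, group 15): the stated order contradicts the simple trend.
(B) Cl (period 3, group 17) vs S (period 3, group 16): the stated order agrees with the simple trend.
(C) Cl (period 3, group 17) vs Bi (period 6, group 15): the stated order agrees with the simple trend.
(D) Si (period 3, group 14) vs Na (period 3, group 1): the stated order agrees with the simple trend.
The exception is (A): adding an electron to P's half-filled 3p³ is unfavourable, so Si (3p²) has the more exothermic EA.

(A)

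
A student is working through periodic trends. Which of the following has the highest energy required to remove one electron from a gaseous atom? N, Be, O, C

N

Be is in period 2, group 2; C is in period 2, group 14; N is in period 2, group 15; O is in period 2, group 16.
Removing the outermost electron gets harder across a period and easier down a group.
All lie in period 2; the across-period trend (first ionization energy increases left to right) applies, with the exception below.
Note the exception: N has a higher first ionization energy than O, contrary to the simple trend — pairing an electron in O's 2p⁴ costs repulsion energy, so O ionizes more easily than half-filled N (2p³).
Tabulated first ionization energy (kJ/mol): Be 900, C 1086, N 1402, O 1314.
The highest energy required to remove one electron from a gaseous atom among these belongs to N.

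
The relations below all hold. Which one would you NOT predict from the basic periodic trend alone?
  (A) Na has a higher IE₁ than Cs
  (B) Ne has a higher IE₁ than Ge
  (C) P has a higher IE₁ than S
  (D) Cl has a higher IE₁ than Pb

(C)

The general trend: IE₁ increases across a period and decreases down a group.
(A) Na (period 3, group 1) vs Cs (period 6, group 1): the stated order agrees with the simple trend.
(B) Ne (period 2, group 18) vs Ge (period 4, group 14): the stated order agrees with the simple trend.
(C) P (period 3, group 15) vs S (period 3, group 16): the stated order contradicts the simple trend.
(D) Cl (period 3, group 17) vs Pb (period 6, group 14): the stated order agrees with the simple trend.
The exception is (C): S (3p⁴) ionizes more easily than half-filled P (3p³) because the paired 3p electron in S is pushed out by e⁻–e⁻ repulsion.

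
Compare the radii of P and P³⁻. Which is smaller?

Forming P³⁻ adds 3 electrons to P. More electron–electron repulsion in the same shell, with unchanged nuclear charge, lets the cloud expand.
An anion is larger than its parent atom: P³⁻ > P.

P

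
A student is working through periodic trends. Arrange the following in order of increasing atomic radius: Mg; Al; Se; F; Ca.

F is in period 2, group 17; Mg is in period 3, group 2; Al is in period 3, group 13; Ca is in period 4, group 2; Se is in period 4, group 16.
Atomic radius shrinks across a period as nuclear charge pulls the same shell inward, and grows down a group as new shells are added.
Neither a single period nor a single group — weigh both effects.
Se > F: relative to F, both the across-period and down-group shifts push Se's atomic radius up.
Al > Se: period and group pull opposite ways; the across-period shift dominates (126 vs 116 pm).
Mg > Al: both are in period 3; the period trend gives Mg the larger value.
Ca > Mg: they share group 2; the group trend gives Ca the larger value.
Tabulated atomic radius (pm): F 64, Mg 139, Al 126, Ca 171, Se 116.
So from smallest to largest: F < Se < Al < Mg < Ca.

F, Se, Al, Mg, Ca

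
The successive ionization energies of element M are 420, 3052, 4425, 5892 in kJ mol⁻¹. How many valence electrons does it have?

1

Look for the largest jump between consecutive ionization energies: IE2/IE1 ≈ 7.3, far larger than any earlier ratio.
That jump marks the point where a core electron is being removed. So the atom has 1 valence electron.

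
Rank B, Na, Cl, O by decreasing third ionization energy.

Consider each +2 ion: B²⁺ still has 1 valence electron; Na²⁺ is already 1 electron into the core; Cl²⁺ still has 5 valence electrons; O²⁺ still has 4 valence electrons.
Pulling an electron out of a noble-gas core costs far more than removing a remaining valence electron, so Na sits at the high end of IE_3.
Valence configurations: B²⁺ [He]2s¹, Cl²⁺ [Ne]3s²3p³, O²⁺ [He]2s²2p².
Approximate IE_3 values (kJ/mol): B 3660, Na 6910, Cl 3822, O 5300.
Putting it together, IE_3: B < Cl < O < Na.

Na, O, Cl, B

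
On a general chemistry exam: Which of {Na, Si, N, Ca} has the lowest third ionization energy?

After 2 electrons have been removed, what remains? Na²⁺ is already 1 electron into the core; Si²⁺ still has 2 valence electrons; N²⁺ still has 3 valence electrons; Ca²⁺ is the bare [Ar] core.
Pulling an electron out of a noble-gas core costs far more than removing a remaining valence electron, so Ca and Na sit at the high end of IE_3.
Valence configurations: Si²⁺ [Ne]3s², N²⁺ [He]2s²2p¹.
The numbers (kJ/mol): Na 6910, Si 3232, N 4578, Ca 4912.
Overall IE_3 order: Si < N < Ca < Na.

Si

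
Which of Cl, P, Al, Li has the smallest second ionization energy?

Al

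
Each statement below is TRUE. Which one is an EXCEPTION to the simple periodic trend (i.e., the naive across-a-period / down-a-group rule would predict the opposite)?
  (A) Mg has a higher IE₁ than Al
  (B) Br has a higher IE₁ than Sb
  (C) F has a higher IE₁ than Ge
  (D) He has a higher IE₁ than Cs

The general trend: IE₁ increases across a period and decreases down a group.
(A) Mg (period 3, group 2) vs Al (period 3, group 13): the stated order contradicts the simple trend.
(B) Br (period 4, group 17) vs Sb (period 5, group 15): the stated order agrees with the simple trend.
(C) F (period 2, group 17) vs Ge (period 4, group 14): the stated order agrees with the simple trend.
(D) He (period 1, group 18) vs Cs (period 6, group 1): the stated order agrees with the simple trend.
The exception is (A): Al's single 3p electron is easier to remove than one from Mg's filled 3s².

(A)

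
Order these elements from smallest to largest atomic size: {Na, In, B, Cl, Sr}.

B < Cl < In < Na < Sr

Radius decreases left→right (rising Z_eff, same n) and increases top→bottom (higher n).
These span different periods and groups, so the two trends combine.
Cl > B: the two effects oppose for this pair; the down-group effect wins (99 vs 85 pm).
In > Cl: relative to Cl, both the across-period and down-group shifts push In's atomic radius up.
Na > In: period and group pull opposite ways; the across-period shift dominates (155 vs 142 pm).
Sr > Na: period and group pull opposite ways; the down-group shift dominates (185 vs 155 pm).
For reference (pm): B 85, Na 155, Cl 99, Sr 185, In 142.
So from smallest to largest: B < Cl < In < Na < Sr.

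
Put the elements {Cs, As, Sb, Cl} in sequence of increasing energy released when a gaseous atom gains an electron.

EA tends to increase across a period and decrease down a group, though the pattern is less regular than for IE or radius.
Here both period and group differ, so the two effects have to be weighed against each other.
As > Cs: relative to Cs, both the across-period and down-group shifts push As's electron affinity up.
Sb > As: this pair runs against the simple trend — see the exception note.
Cl > Sb: relative to Sb, both the across-period and down-group shifts push Cl's electron affinity up.
Note the exception: Sb has a higher electron affinity than As, contrary to the simple trend — both are half-filled np³, but the pairing/repulsion penalty for the added electron shrinks as the p orbitals become larger and more diffuse down the group, and for Sb that outweighs the weaker nuclear attraction.
Approximate values (kJ/mol): Cl 349, As 78, Sb 103, Cs 46.
So from lowest to highest: Cs < As < Sb < Cl.

Cs < As < Sb < Cl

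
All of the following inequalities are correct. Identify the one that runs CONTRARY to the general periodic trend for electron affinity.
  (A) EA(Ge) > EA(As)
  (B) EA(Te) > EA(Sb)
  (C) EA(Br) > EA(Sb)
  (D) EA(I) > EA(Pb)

The general trend: electron affinity increases across a period and decreases down a group.
(A) Ge (period 4, group 14) vs As (period 4, group 15): the stated order contradicts the simple trend.
(B) Te (period 5, group 16) vs Sb (period 5, group 15): the stated order agrees with the simple trend.
(C) Br (period 4, group 17) vs Sb (period 5, group 15): the stated order agrees with the simple trend.
(D) I (period 5, group 17) vs Pb (period 6, group 14): the stated order agrees with the simple trend.
The exception is (A): adding an electron to As's half-filled 4p³ is unfavourable, so Ge (4p²) has the more exothermic EA.

(A)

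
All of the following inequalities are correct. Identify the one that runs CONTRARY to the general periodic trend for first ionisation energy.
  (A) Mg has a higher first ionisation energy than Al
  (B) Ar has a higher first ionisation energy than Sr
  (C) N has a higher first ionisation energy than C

The general trend: first ionisation energy increases across a period and decreases down a group.
(A) Mg (period 3, group 2) vs Al (period 3, group 13): the stated order contradicts the simple trend.
(B) Ar (period 3, group 18) vs Sr (period 5, group 2): the stated order agrees with the simple trend.
(C) N (period 2, group 15) vs C (period 2, group 14): the stated order agrees with the simple trend.
The exception is (A): Al's single 3p electron is easier to remove than one from Mg's filled 3s².

(A)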